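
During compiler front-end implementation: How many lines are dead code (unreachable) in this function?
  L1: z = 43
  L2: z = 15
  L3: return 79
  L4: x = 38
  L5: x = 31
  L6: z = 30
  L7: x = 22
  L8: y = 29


Analyzing control flow:
  L1: reachable (before return)
  L2: reachable (before return)
  L3: reachable (return statement)
  L4: DEAD (after return at L3)
  L5: DEAD (after return at L3)
  L6: DEAD (after return at L3)
  L7: DEAD (after return at L3)
  L8: DEAD (after return at L3)
Return at L3, total lines = 8
Dead lines: L4 through L8
Count: 5

5


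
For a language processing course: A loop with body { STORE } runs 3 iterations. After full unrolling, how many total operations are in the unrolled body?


Loop body operations: STORE (1 op per iteration)
Unrolling 3 iterations:
  Iteration 1: STORE (1 ops)
  Iteration 2: STORE (1 ops)
  Iteration 3: STORE (1 ops)
Total: 3 iterations * 1 ops/iter = 3 operations

3


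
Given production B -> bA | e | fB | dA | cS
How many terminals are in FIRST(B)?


Production: B -> bA | e | fB | dA | cS
Examining each alternative for leading terminals:
  B -> bA : first terminal = 'b'
  B -> e : first terminal = 'e'
  B -> fB : first terminal = 'f'
  B -> dA : first terminal = 'd'
  B -> cS : first terminal = 'c'
FIRST(B) = {b, c, d, e, f}
Count: 5

5


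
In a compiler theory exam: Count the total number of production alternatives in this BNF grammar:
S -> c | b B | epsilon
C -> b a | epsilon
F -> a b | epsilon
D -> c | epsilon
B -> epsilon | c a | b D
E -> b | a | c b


Counting alternatives per rule:
  S: 3 alternative(s)
  C: 2 alternative(s)
  F: 2 alternative(s)
  D: 2 alternative(s)
  B: 3 alternative(s)
  E: 3 alternative(s)
Sum: 3 + 2 + 2 + 2 + 3 + 3 = 15

15


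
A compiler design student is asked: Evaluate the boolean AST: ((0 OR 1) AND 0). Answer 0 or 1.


Step 1: Evaluate inner node
  0 OR 1 = 1
Step 2: Evaluate root node
  1 AND 0 = 0

0


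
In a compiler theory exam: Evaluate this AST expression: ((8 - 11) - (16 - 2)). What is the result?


Expression: ((8 - 11) - (16 - 2))
Evaluating step by step:
  8 - 11 = -3
  16 - 2 = 14
  -3 - 14 = -17
Result: -17

-17


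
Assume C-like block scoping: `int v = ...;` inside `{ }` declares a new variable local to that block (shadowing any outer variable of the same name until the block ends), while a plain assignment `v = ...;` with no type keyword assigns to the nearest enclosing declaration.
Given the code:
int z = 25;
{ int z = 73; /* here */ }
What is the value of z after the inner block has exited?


Analyzing scoping rules:
Outer scope: declares z = 25
Inner block: 'int z = 73;' declares a NEW z that shadows the outer one
When the block exits the inner z goes out of scope; the outer z was never modified -> 25
Result: 25

25


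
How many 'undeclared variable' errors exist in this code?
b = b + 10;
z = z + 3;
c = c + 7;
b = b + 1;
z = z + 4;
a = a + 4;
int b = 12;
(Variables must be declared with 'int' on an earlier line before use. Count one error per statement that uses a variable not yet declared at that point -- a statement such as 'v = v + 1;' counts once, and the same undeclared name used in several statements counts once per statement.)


Scanning code line by line:
  Line 1: use 'b' -> ERROR (undeclared)
  Line 2: use 'z' -> ERROR (undeclared)
  Line 3: use 'c' -> ERROR (undeclared)
  Line 4: use 'b' -> ERROR (undeclared)
  Line 5: use 'z' -> ERROR (undeclared)
  Line 6: use 'a' -> ERROR (undeclared)
  Line 7: declare 'b' -> declared = ['b']
Total undeclared variable errors: 6

6


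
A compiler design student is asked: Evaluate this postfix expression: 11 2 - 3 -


Processing tokens left to right:
Push 11, Push 2
Pop 11 and 2, compute 11 - 2 = 9, push 9
Push 3
Pop 9 and 3, compute 9 - 3 = 6, push 6
Stack result: 6

6


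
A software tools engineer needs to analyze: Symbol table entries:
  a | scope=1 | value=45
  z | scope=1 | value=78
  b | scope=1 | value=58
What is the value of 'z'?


Searching symbol table for 'z':
  a | scope=1 | value=45
  z | scope=1 | value=78 <- MATCH
  b | scope=1 | value=58
Found 'z' at scope 1 with value 78

78


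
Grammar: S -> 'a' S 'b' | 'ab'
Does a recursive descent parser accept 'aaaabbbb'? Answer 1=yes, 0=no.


Grammar accepts strings of the form a^n b^n (n >= 1)
Word: 'aaaabbbb'
Counting: 4 a's and 4 b's
Check: 4 == 4? Yes
Derivation (S -> aSb applied 3 time(s), then S -> ab): S => aSb => aaSbb => aaaSbbb => aaaabbbb
Accepted

1


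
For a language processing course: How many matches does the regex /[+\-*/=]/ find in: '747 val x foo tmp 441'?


Pattern: /[+\-*/=]/ (operators)
Input: '747 val x foo tmp 441'
Scanning for matches:
Total matches: 0

0


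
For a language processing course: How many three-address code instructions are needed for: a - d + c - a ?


Expression: a - d + c - a
Generating three-address code (respecting * over +/- precedence):
  Instruction 1: t1 = a - d
  Instruction 2: t2 = t1 + c
  Instruction 3: t3 = t2 - a
Total instructions: 3

3


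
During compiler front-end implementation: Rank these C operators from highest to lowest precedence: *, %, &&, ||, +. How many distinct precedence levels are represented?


Looking up precedence for each operator:
  * -> precedence 6
  % -> precedence 6
  && -> precedence 2
  || -> precedence 1
  + -> precedence 5
Sorted highest to lowest: *, %, +, &&, ||
Distinct precedence values: [6, 5, 2, 1]
Number of distinct levels: 4

4


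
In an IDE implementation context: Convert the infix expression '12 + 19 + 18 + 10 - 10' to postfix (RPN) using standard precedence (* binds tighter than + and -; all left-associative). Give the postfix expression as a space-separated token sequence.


Applying the shunting-yard algorithm:
  Operand 12 -> output
  Push '+' onto operator stack -> op-stack: [+]
  Operand 19 -> output
  See '+' (prec 1); top '+' (prec 1) >= it -> pop '+' to output
  Push '+' onto operator stack -> op-stack: [+]
  Operand 18 -> output
  See '+' (prec 1); top '+' (prec 1) >= it -> pop '+' to output
  Push '+' onto operator stack -> op-stack: [+]
  Operand 10 -> output
  See '-' (prec 1); top '+' (prec 1) >= it -> pop '+' to output
  Push '-' onto operator stack -> op-stack: [-]
  Operand 10 -> output
  End of input: pop '-' to output
Postfix result: 12 19 + 18 + 10 + 10 -

12 19 + 18 + 10 + 10 -


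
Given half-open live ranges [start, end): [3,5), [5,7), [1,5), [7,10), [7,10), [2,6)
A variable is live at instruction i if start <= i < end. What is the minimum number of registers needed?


Live ranges:
  Var0: [3, 5)
  Var1: [5, 7)
  Var2: [1, 5)
  Var3: [7, 10)
  Var4: [7, 10)
  Var5: [2, 6)
Sweep-line events (position, delta, active):
  pos=1 start -> active=1
  pos=2 start -> active=2
  pos=3 start -> active=3
  pos=5 end -> active=2
  pos=5 end -> active=1
  pos=5 start -> active=2
  pos=6 end -> active=1
  pos=7 end -> active=0
  pos=7 start -> active=1
  pos=7 start -> active=2
  pos=10 end -> active=1
  pos=10 end -> active=0
Maximum simultaneous active: 3
Minimum registers needed: 3

3


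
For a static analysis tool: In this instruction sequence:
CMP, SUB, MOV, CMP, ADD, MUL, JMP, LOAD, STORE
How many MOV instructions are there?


Scanning instruction sequence for MOV:
  Position 1: CMP
  Position 2: SUB
  Position 3: MOV <- MATCH
  Position 4: CMP
  Position 5: ADD
  Position 6: MUL
  Position 7: JMP
  Position 8: LOAD
  Position 9: STORE
Matches at positions: [3]
Total MOV count: 1

1


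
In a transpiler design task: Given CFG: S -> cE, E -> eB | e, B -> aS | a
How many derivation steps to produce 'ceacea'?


Grammar: S -> cE, E -> eB | e, B -> aS | a
Deriving 'ceacea':
Step 1: S -> cE => cE
Step 2: E -> eB => ceB
Step 3: B -> aS => ceaS
Step 4: S -> cE => ceacE
Step 5: E -> eB => ceaceB
Step 6: B -> a => ceacea
Total derivation steps: 6

6


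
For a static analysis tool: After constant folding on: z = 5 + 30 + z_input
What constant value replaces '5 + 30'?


Identifying constant sub-expression:
  Original: z = 5 + 30 + z_input
  5 and 30 are both compile-time constants
  Evaluating: 5 + 30 = 35
  After folding: z = 35 + z_input

35


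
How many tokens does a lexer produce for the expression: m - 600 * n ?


Scanning 'm - 600 * n'
Token 1: 'm' -> identifier
Token 2: '-' -> operator
Token 3: '600' -> integer_literal
Token 4: '*' -> operator
Token 5: 'n' -> identifier
Total tokens: 5

5


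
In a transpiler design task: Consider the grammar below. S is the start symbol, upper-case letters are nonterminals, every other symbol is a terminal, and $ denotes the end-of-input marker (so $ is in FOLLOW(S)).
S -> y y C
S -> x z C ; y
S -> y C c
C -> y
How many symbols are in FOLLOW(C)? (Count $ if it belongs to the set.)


S is the start symbol and does not occur in any rule body, so FOLLOW(S) = {$}.
Examining every occurrence of C in a rule body:
  S -> y y C : C is at the right end -> add FOLLOW(S) = {$}
  S -> x z C ; y : C is followed by terminal ';' -> add ';'
  S -> y C c : C is followed by terminal 'c' -> add 'c'
  C -> y : C does not occur in the body -> contributes nothing
FOLLOW(C) = {;, c, $}
Count: 3

3


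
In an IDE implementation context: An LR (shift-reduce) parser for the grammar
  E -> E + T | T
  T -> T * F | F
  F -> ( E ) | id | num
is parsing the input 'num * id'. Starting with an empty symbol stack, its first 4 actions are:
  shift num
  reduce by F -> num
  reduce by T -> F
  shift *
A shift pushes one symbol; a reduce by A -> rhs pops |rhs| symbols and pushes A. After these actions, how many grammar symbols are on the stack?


Tracking the symbol stack through each action:
  Action 1: shift 'num' : push -> stack = [num] (size 1)
  Action 2: reduce by F -> num : pop 1, push F -> stack = [F] (size 1)
  Action 3: reduce by T -> F : pop 1, push T -> stack = [T] (size 1)
  Action 4: shift '*' : push -> stack = [T, *] (size 2)
Final stack size: 2

2


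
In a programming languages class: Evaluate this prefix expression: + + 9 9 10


Parsing prefix expression: + + 9 9 10
Step 1: Innermost operation '+ 9 9'
  9 + 9 = 18
Step 2: Outer operation '+ [18] 10'
  18 + 10 = 28

28


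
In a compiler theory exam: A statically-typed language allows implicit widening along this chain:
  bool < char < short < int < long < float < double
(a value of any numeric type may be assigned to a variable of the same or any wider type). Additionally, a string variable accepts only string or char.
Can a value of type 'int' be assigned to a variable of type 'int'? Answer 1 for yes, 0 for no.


Target variable type: int
Source value type: int
Numeric ranks: int=3, int=3
Widening allowed iff rank(source) <= rank(target): 3 <= 3? Yes
Result: 1

1


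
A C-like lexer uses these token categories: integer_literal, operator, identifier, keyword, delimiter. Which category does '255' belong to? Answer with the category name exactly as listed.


Token: '255'
Checking categories:
  identifier: no
  integer_literal: YES
  operator: no
  keyword: no
  delimiter: no
Category: integer_literal

integer_literal


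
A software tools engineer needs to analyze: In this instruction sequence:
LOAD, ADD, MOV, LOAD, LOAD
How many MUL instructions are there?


Scanning instruction sequence for MUL:
  Position 1: LOAD
  Position 2: ADD
  Position 3: MOV
  Position 4: LOAD
  Position 5: LOAD
Matches at positions: []
Total MUL count: 0

0


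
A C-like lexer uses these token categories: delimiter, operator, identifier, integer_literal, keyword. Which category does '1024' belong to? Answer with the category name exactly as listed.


Token: '1024'
Checking categories:
  identifier: no
  integer_literal: YES
  operator: no
  keyword: no
  delimiter: no
Category: integer_literal

integer_literal


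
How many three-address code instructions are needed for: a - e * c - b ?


Expression: a - e * c - b
Generating three-address code (respecting * over +/- precedence):
  Instruction 1: t1 = e * c
  Instruction 2: t2 = a - t1
  Instruction 3: t3 = t2 - b
Total instructions: 3

3


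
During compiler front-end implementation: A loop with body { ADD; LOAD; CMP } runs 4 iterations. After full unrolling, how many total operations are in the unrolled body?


Loop body operations: ADD, LOAD, CMP (3 ops per iteration)
Unrolling 4 iterations:
  Iteration 1: ADD, LOAD, CMP (3 ops)
  Iteration 2: ADD, LOAD, CMP (3 ops)
  Iteration 3: ADD, LOAD, CMP (3 ops)
  Iteration 4: ADD, LOAD, CMP (3 ops)
Total: 4 iterations * 3 ops/iter = 12 operations

12


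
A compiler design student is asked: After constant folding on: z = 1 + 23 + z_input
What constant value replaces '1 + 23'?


Identifying constant sub-expression:
  Original: z = 1 + 23 + z_input
  1 and 23 are both compile-time constants
  Evaluating: 1 + 23 = 24
  After folding: z = 24 + z_input

24


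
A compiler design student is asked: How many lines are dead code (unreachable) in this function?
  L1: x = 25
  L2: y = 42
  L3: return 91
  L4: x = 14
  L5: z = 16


Analyzing control flow:
  L1: reachable (before return)
  L2: reachable (before return)
  L3: reachable (return statement)
  L4: DEAD (after return at L3)
  L5: DEAD (after return at L3)
Return at L3, total lines = 5
Dead lines: L4 through L5
Count: 2

2


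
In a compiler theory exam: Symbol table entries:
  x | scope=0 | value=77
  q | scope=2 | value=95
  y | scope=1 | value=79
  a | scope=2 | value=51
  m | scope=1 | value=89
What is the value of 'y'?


Searching symbol table for 'y':
  x | scope=0 | value=77
  q | scope=2 | value=95
  y | scope=1 | value=79 <- MATCH
  a | scope=2 | value=51
  m | scope=1 | value=89
Found 'y' at scope 1 with value 79

79


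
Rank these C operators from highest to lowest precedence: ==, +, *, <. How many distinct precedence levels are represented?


Looking up precedence for each operator:
  == -> precedence 3
  + -> precedence 5
  * -> precedence 6
  < -> precedence 4
Sorted highest to lowest: *, +, <, ==
Distinct precedence values: [6, 5, 4, 3]
Number of distinct levels: 4

4


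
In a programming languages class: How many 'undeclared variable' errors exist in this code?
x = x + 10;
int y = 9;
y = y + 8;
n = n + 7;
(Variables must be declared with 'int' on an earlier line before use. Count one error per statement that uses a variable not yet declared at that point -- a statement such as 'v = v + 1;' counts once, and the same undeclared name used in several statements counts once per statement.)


Scanning code line by line:
  Line 1: use 'x' -> ERROR (undeclared)
  Line 2: declare 'y' -> declared = ['y']
  Line 3: use 'y' -> OK (declared)
  Line 4: use 'n' -> ERROR (undeclared)
Total undeclared variable errors: 2

2


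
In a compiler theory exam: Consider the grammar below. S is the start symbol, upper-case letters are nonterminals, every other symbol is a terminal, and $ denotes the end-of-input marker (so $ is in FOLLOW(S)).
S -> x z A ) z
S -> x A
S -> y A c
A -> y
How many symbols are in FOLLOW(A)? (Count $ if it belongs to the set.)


S is the start symbol and does not occur in any rule body, so FOLLOW(S) = {$}.
Examining every occurrence of A in a rule body:
  S -> x z A ) z : A is followed by terminal ')' -> add ')'
  S -> x A : A is at the right end -> add FOLLOW(S) = {$}
  S -> y A c : A is followed by terminal 'c' -> add 'c'
  A -> y : A does not occur in the body -> contributes nothing
FOLLOW(A) = {), c, $}
Count: 3

3


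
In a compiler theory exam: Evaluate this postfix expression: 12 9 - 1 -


Processing tokens left to right:
Push 12, Push 9
Pop 12 and 9, compute 12 - 9 = 3, push 3
Push 1
Pop 3 and 1, compute 3 - 1 = 2, push 2
Stack result: 2

2


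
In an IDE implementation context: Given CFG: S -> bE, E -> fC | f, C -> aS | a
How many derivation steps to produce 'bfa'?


Grammar: S -> bE, E -> fC | f, C -> aS | a
Deriving 'bfa':
Step 1: S -> bE => bE
Step 2: E -> fC => bfC
Step 3: C -> a => bfa
Total derivation steps: 3

3


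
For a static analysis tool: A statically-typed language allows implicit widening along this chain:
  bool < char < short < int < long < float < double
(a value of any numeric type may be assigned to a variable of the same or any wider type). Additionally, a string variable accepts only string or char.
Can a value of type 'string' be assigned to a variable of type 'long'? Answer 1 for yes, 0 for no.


Target variable type: long
Source value type: string
Rule: string cannot widen to any numeric type
Result: 0

0


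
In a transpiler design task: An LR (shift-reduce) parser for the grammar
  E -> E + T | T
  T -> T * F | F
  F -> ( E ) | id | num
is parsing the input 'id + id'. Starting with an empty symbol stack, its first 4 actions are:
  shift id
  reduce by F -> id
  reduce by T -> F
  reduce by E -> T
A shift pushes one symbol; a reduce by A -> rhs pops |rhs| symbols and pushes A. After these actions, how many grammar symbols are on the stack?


Tracking the symbol stack through each action:
  Action 1: shift 'id' : push -> stack = [id] (size 1)
  Action 2: reduce by F -> id : pop 1, push F -> stack = [F] (size 1)
  Action 3: reduce by T -> F : pop 1, push T -> stack = [T] (size 1)
  Action 4: reduce by E -> T : pop 1, push E -> stack = [E] (size 1)
Final stack size: 1

1


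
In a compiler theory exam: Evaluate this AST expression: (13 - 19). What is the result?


Expression: (13 - 19)
Evaluating step by step:
  13 - 19 = -6
Result: -6

-6


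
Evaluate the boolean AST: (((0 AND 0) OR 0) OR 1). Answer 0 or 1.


Step 1: Evaluate inner node
  0 AND 0 = 0
Step 2: Evaluate next node
  0 OR 0 = 0
Step 3: Evaluate root node
  0 OR 1 = 1

1


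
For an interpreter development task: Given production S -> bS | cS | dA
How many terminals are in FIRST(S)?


Production: S -> bS | cS | dA
Examining each alternative for leading terminals:
  S -> bS : first terminal = 'b'
  S -> cS : first terminal = 'c'
  S -> dA : first terminal = 'd'
FIRST(S) = {b, c, d}
Count: 3

3


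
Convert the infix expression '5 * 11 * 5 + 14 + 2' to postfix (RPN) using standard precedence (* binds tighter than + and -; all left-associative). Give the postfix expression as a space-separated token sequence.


Applying the shunting-yard algorithm:
  Operand 5 -> output
  Push '*' onto operator stack -> op-stack: [*]
  Operand 11 -> output
  See '*' (prec 2); top '*' (prec 2) >= it -> pop '*' to output
  Push '*' onto operator stack -> op-stack: [*]
  Operand 5 -> output
  See '+' (prec 1); top '*' (prec 2) >= it -> pop '*' to output
  Push '+' onto operator stack -> op-stack: [+]
  Operand 14 -> output
  See '+' (prec 1); top '+' (prec 1) >= it -> pop '+' to output
  Push '+' onto operator stack -> op-stack: [+]
  Operand 2 -> output
  End of input: pop '+' to output
Postfix result: 5 11 * 5 * 14 + 2 +

5 11 * 5 * 14 + 2 +


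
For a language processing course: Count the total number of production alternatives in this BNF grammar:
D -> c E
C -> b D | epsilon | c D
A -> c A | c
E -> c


Counting alternatives per rule:
  D: 1 alternative(s)
  C: 3 alternative(s)
  A: 2 alternative(s)
  E: 1 alternative(s)
Sum: 1 + 3 + 2 + 1 = 7

7


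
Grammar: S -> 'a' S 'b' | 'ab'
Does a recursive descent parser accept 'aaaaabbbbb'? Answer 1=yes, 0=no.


Grammar accepts strings of the form a^n b^n (n >= 1)
Word: 'aaaaabbbbb'
Counting: 5 a's and 5 b's
Check: 5 == 5? Yes
Derivation (S -> aSb applied 4 time(s), then S -> ab): S => aSb => aaSbb => aaaSbbb => aaaaSbbbb => aaaaabbbbb
Accepted

1


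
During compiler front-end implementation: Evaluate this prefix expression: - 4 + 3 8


Parsing prefix expression: - 4 + 3 8
Step 1: Innermost operation '+ 3 8'
  3 + 8 = 11
Step 2: Outer operation '- 4 [11]'
  4 - 11 = -7

-7


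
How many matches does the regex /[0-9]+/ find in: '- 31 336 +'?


Pattern: /[0-9]+/ (int literals)
Input: '- 31 336 +'
Scanning for matches:
  Match 1: '31'
  Match 2: '336'
Total matches: 2

2


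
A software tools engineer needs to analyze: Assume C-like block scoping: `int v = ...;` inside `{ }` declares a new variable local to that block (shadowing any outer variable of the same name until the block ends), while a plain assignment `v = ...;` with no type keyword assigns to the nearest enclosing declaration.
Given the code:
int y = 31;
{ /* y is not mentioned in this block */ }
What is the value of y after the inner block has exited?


Analyzing scoping rules:
Outer scope: declares y = 31
Inner block: y is neither redeclared nor assigned -> unchanged
After the block -> 31
Result: 31

31


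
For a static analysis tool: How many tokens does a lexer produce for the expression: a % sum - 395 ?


Scanning 'a % sum - 395'
Token 1: 'a' -> identifier
Token 2: '%' -> operator
Token 3: 'sum' -> identifier
Token 4: '-' -> operator
Token 5: '395' -> integer_literal
Total tokens: 5

5


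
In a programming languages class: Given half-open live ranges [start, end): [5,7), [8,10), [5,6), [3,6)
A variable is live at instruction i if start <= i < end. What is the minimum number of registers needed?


Live ranges:
  Var0: [5, 7)
  Var1: [8, 10)
  Var2: [5, 6)
  Var3: [3, 6)
Sweep-line events (position, delta, active):
  pos=3 start -> active=1
  pos=5 start -> active=2
  pos=5 start -> active=3
  pos=6 end -> active=2
  pos=6 end -> active=1
  pos=7 end -> active=0
  pos=8 start -> active=1
  pos=10 end -> active=0
Maximum simultaneous active: 3
Minimum registers needed: 3

3


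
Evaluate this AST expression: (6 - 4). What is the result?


Expression: (6 - 4)
Evaluating step by step:
  6 - 4 = 2
Result: 2

2


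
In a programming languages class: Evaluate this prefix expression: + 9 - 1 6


Parsing prefix expression: + 9 - 1 6
Step 1: Innermost operation '- 1 6'
  1 - 6 = -5
Step 2: Outer operation '+ 9 [-5]'
  9 + -5 = 4

4


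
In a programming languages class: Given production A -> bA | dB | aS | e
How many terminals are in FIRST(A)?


Production: A -> bA | dB | aS | e
Examining each alternative for leading terminals:
  A -> bA : first terminal = 'b'
  A -> dB : first terminal = 'd'
  A -> aS : first terminal = 'a'
  A -> e : first terminal = 'e'
FIRST(A) = {a, b, d, e}
Count: 4

4


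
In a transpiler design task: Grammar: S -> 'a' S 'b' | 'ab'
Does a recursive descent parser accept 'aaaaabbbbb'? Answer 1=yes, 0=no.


Grammar accepts strings of the form a^n b^n (n >= 1)
Word: 'aaaaabbbbb'
Counting: 5 a's and 5 b's
Check: 5 == 5? Yes
Derivation (S -> aSb applied 4 time(s), then S -> ab): S => aSb => aaSbb => aaaSbbb => aaaaSbbbb => aaaaabbbbb
Accepted

1


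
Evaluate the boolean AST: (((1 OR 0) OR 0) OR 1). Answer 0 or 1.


Step 1: Evaluate inner node
  1 OR 0 = 1
Step 2: Evaluate next node
  1 OR 0 = 1
Step 3: Evaluate root node
  1 OR 1 = 1

1


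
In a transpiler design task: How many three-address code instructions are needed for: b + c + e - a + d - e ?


Expression: b + c + e - a + d - e
Generating three-address code (respecting * over +/- precedence):
  Instruction 1: t1 = b + c
  Instruction 2: t2 = t1 + e
  Instruction 3: t3 = t2 - a
  Instruction 4: t4 = t3 + d
  Instruction 5: t5 = t4 - e
Total instructions: 5

5


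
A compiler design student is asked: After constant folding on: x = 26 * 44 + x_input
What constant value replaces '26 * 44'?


Identifying constant sub-expression:
  Original: x = 26 * 44 + x_input
  26 and 44 are both compile-time constants
  Evaluating: 26 * 44 = 1144
  After folding: x = 1144 + x_input

1144


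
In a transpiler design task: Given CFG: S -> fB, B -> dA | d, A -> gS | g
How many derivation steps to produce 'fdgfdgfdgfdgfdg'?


Grammar: S -> fB, B -> dA | d, A -> gS | g
Deriving 'fdgfdgfdgfdgfdg':
Step 1: S -> fB => fB
Step 2: B -> dA => fdA
Step 3: A -> gS => fdgS
Step 4: S -> fB => fdgfB
Step 5: B -> dA => fdgfdA
Step 6: A -> gS => fdgfdgS
Step 7: S -> fB => fdgfdgfB
Step 8: B -> dA => fdgfdgfdA
Step 9: A -> gS => fdgfdgfdgS
Step 10: S -> fB => fdgfdgfdgfB
Step 11: B -> dA => fdgfdgfdgfdA
Step 12: A -> gS => fdgfdgfdgfdgS
Step 13: S -> fB => fdgfdgfdgfdgfB
Step 14: B -> dA => fdgfdgfdgfdgfdA
Step 15: A -> g => fdgfdgfdgfdgfdg
Total derivation steps: 15

15


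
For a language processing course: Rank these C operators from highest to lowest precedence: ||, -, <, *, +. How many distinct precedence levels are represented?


Looking up precedence for each operator:
  || -> precedence 1
  - -> precedence 5
  < -> precedence 4
  * -> precedence 6
  + -> precedence 5
Sorted highest to lowest: *, -, +, <, ||
Distinct precedence values: [6, 5, 4, 1]
Number of distinct levels: 4

4


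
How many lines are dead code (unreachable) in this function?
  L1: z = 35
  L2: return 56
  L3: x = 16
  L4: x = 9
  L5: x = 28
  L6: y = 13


Analyzing control flow:
  L1: reachable (before return)
  L2: reachable (return statement)
  L3: DEAD (after return at L2)
  L4: DEAD (after return at L2)
  L5: DEAD (after return at L2)
  L6: DEAD (after return at L2)
Return at L2, total lines = 6
Dead lines: L3 through L6
Count: 4

4


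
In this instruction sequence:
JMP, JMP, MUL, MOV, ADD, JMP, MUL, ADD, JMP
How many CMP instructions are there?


Scanning instruction sequence for CMP:
  Position 1: JMP
  Position 2: JMP
  Position 3: MUL
  Position 4: MOV
  Position 5: ADD
  Position 6: JMP
  Position 7: MUL
  Position 8: ADD
  Position 9: JMP
Matches at positions: []
Total CMP count: 0

0


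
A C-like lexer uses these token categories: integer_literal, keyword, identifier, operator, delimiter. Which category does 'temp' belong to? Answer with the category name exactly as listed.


Token: 'temp'
Checking categories:
  identifier: YES
  integer_literal: no
  operator: no
  keyword: no
  delimiter: no
Category: identifier

identifier


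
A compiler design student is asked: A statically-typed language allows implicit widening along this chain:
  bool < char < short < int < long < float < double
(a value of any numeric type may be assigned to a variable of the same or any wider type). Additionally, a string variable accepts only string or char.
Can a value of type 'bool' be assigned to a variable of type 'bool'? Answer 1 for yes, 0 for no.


Target variable type: bool
Source value type: bool
Numeric ranks: bool=0, bool=0
Widening allowed iff rank(source) <= rank(target): 0 <= 0? Yes
Result: 1

1


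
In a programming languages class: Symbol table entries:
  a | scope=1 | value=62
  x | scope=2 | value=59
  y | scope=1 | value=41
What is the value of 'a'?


Searching symbol table for 'a':
  a | scope=1 | value=62 <- MATCH
  x | scope=2 | value=59
  y | scope=1 | value=41
Found 'a' at scope 1 with value 62

62


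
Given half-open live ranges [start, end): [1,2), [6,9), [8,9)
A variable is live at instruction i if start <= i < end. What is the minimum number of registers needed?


Live ranges:
  Var0: [1, 2)
  Var1: [6, 9)
  Var2: [8, 9)
Sweep-line events (position, delta, active):
  pos=1 start -> active=1
  pos=2 end -> active=0
  pos=6 start -> active=1
  pos=8 start -> active=2
  pos=9 end -> active=1
  pos=9 end -> active=0
Maximum simultaneous active: 2
Minimum registers needed: 2

2


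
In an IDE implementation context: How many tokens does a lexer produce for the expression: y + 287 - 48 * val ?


Scanning 'y + 287 - 48 * val'
Token 1: 'y' -> identifier
Token 2: '+' -> operator
Token 3: '287' -> integer_literal
Token 4: '-' -> operator
Token 5: '48' -> integer_literal
Token 6: '*' -> operator
Token 7: 'val' -> identifier
Total tokens: 7

7


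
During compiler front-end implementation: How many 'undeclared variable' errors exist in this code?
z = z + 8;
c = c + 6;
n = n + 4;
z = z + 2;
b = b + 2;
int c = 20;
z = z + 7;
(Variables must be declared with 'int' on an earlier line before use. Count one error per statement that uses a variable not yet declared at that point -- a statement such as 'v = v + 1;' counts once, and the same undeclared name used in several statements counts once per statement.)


Scanning code line by line:
  Line 1: use 'z' -> ERROR (undeclared)
  Line 2: use 'c' -> ERROR (undeclared)
  Line 3: use 'n' -> ERROR (undeclared)
  Line 4: use 'z' -> ERROR (undeclared)
  Line 5: use 'b' -> ERROR (undeclared)
  Line 6: declare 'c' -> declared = ['c']
  Line 7: use 'z' -> ERROR (undeclared)
Total undeclared variable errors: 6

6


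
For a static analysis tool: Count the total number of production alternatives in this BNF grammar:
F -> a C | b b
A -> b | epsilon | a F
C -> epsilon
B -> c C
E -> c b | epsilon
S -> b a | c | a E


Counting alternatives per rule:
  F: 2 alternative(s)
  A: 3 alternative(s)
  C: 1 alternative(s)
  B: 1 alternative(s)
  E: 2 alternative(s)
  S: 3 alternative(s)
Sum: 2 + 3 + 1 + 1 + 2 + 3 = 12

12


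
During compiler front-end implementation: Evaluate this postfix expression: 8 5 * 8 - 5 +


Processing tokens left to right:
Push 8, Push 5
Pop 8 and 5, compute 8 * 5 = 40, push 40
Push 8
Pop 40 and 8, compute 40 - 8 = 32, push 32
Push 5
Pop 32 and 5, compute 32 + 5 = 37, push 37
Stack result: 37

37


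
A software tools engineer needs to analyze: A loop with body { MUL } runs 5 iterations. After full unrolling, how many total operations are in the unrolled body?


Loop body operations: MUL (1 op per iteration)
Unrolling 5 iterations:
  Iteration 1: MUL (1 ops)
  Iteration 2: MUL (1 ops)
  Iteration 3: MUL (1 ops)
  Iteration 4: MUL (1 ops)
  Iteration 5: MUL (1 ops)
Total: 5 iterations * 1 ops/iter = 5 operations

5


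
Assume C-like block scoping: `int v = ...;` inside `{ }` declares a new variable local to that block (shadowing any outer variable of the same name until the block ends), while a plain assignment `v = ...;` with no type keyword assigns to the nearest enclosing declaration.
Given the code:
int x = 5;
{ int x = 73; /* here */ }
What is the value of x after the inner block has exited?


Analyzing scoping rules:
Outer scope: declares x = 5
Inner block: 'int x = 73;' declares a NEW x that shadows the outer one
When the block exits the inner x goes out of scope; the outer x was never modified -> 5
Result: 5

5


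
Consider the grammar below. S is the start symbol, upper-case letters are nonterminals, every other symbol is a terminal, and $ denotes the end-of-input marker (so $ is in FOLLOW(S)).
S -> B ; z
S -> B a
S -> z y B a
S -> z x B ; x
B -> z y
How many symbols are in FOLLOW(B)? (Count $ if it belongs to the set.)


S is the start symbol and does not occur in any rule body, so FOLLOW(S) = {$}.
Examining every occurrence of B in a rule body:
  S -> B ; z : B is followed by terminal ';' -> add ';'
  S -> B a : B is followed by terminal 'a' -> add 'a'
  S -> z y B a : B is followed by terminal 'a' -> add 'a' (already in the set)
  S -> z x B ; x : B is followed by terminal ';' -> add ';' (already in the set)
  B -> z y : B does not occur in the body -> contributes nothing
FOLLOW(B) = {;, a}
Count: 2

2


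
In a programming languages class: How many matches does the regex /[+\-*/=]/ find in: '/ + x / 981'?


Pattern: /[+\-*/=]/ (operators)
Input: '/ + x / 981'
Scanning for matches:
  Match 1: '/'
  Match 2: '+'
  Match 3: '/'
Total matches: 3

3


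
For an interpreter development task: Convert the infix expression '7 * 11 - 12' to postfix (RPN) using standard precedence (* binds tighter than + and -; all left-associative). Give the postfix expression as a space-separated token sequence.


Applying the shunting-yard algorithm:
  Operand 7 -> output
  Push '*' onto operator stack -> op-stack: [*]
  Operand 11 -> output
  See '-' (prec 1); top '*' (prec 2) >= it -> pop '*' to output
  Push '-' onto operator stack -> op-stack: [-]
  Operand 12 -> output
  End of input: pop '-' to output
Postfix result: 7 11 * 12 -

7 11 * 12 -


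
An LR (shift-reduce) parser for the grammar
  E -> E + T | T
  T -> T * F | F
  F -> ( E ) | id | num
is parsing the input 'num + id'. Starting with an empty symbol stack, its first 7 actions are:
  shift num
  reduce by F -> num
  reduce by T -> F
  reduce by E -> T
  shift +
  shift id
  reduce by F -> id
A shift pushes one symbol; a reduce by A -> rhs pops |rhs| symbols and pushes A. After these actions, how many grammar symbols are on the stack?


Tracking the symbol stack through each action:
  Action 1: shift 'num' : push -> stack = [num] (size 1)
  Action 2: reduce by F -> num : pop 1, push F -> stack = [F] (size 1)
  Action 3: reduce by T -> F : pop 1, push T -> stack = [T] (size 1)
  Action 4: reduce by E -> T : pop 1, push E -> stack = [E] (size 1)
  Action 5: shift '+' : push -> stack = [E, +] (size 2)
  Action 6: shift 'id' : push -> stack = [E, +, id] (size 3)
  Action 7: reduce by F -> id : pop 1, push F -> stack = [E, +, F] (size 3)
Final stack size: 3

3


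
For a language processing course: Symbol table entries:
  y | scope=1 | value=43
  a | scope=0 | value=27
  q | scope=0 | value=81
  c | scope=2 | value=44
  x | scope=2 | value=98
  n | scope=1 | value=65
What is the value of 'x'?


Searching symbol table for 'x':
  y | scope=1 | value=43
  a | scope=0 | value=27
  q | scope=0 | value=81
  c | scope=2 | value=44
  x | scope=2 | value=98 <- MATCH
  n | scope=1 | value=65
Found 'x' at scope 2 with value 98

98


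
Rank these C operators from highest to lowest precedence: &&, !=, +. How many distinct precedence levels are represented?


Looking up precedence for each operator:
  && -> precedence 2
  != -> precedence 3
  + -> precedence 5
Sorted highest to lowest: +, !=, &&
Distinct precedence values: [5, 3, 2]
Number of distinct levels: 3

3


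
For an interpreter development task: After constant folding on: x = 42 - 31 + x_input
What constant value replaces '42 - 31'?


Identifying constant sub-expression:
  Original: x = 42 - 31 + x_input
  42 and 31 are both compile-time constants
  Evaluating: 42 - 31 = 11
  After folding: x = 11 + x_input

11


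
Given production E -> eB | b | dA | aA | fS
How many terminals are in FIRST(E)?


Production: E -> eB | b | dA | aA | fS
Examining each alternative for leading terminals:
  E -> eB : first terminal = 'e'
  E -> b : first terminal = 'b'
  E -> dA : first terminal = 'd'
  E -> aA : first terminal = 'a'
  E -> fS : first terminal = 'f'
FIRST(E) = {a, b, d, e, f}
Count: 5

5


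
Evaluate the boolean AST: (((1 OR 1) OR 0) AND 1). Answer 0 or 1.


Step 1: Evaluate inner node
  1 OR 1 = 1
Step 2: Evaluate next node
  1 OR 0 = 1
Step 3: Evaluate root node
  1 AND 1 = 1

1


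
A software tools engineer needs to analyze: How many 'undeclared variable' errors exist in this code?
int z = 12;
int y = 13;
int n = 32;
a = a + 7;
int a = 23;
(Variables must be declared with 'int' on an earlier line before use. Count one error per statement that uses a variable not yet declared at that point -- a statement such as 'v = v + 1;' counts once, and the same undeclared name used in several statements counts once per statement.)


Scanning code line by line:
  Line 1: declare 'z' -> declared = ['z']
  Line 2: declare 'y' -> declared = ['y', 'z']
  Line 3: declare 'n' -> declared = ['n', 'y', 'z']
  Line 4: use 'a' -> ERROR (undeclared)
  Line 5: declare 'a' -> declared = ['a', 'n', 'y', 'z']
Total undeclared variable errors: 1

1


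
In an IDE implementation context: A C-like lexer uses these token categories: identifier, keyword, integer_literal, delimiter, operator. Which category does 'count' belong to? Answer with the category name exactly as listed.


Token: 'count'
Checking categories:
  identifier: YES
  integer_literal: no
  operator: no
  keyword: no
  delimiter: no
Category: identifier

identifier


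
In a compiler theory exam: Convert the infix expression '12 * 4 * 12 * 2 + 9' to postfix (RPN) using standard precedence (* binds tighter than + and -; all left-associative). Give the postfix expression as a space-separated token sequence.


Applying the shunting-yard algorithm:
  Operand 12 -> output
  Push '*' onto operator stack -> op-stack: [*]
  Operand 4 -> output
  See '*' (prec 2); top '*' (prec 2) >= it -> pop '*' to output
  Push '*' onto operator stack -> op-stack: [*]
  Operand 12 -> output
  See '*' (prec 2); top '*' (prec 2) >= it -> pop '*' to output
  Push '*' onto operator stack -> op-stack: [*]
  Operand 2 -> output
  See '+' (prec 1); top '*' (prec 2) >= it -> pop '*' to output
  Push '+' onto operator stack -> op-stack: [+]
  Operand 9 -> output
  End of input: pop '+' to output
Postfix result: 12 4 * 12 * 2 * 9 +

12 4 * 12 * 2 * 9 +


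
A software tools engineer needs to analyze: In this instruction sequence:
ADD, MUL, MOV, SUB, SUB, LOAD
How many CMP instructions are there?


Scanning instruction sequence for CMP:
  Position 1: ADD
  Position 2: MUL
  Position 3: MOV
  Position 4: SUB
  Position 5: SUB
  Position 6: LOAD
Matches at positions: []
Total CMP count: 0

0


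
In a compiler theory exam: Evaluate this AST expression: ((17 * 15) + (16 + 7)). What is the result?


Expression: ((17 * 15) + (16 + 7))
Evaluating step by step:
  17 * 15 = 255
  16 + 7 = 23
  255 + 23 = 278
Result: 278

278


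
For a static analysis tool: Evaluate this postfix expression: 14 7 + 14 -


Processing tokens left to right:
Push 14, Push 7
Pop 14 and 7, compute 14 + 7 = 21, push 21
Push 14
Pop 21 and 14, compute 21 - 14 = 7, push 7
Stack result: 7

7


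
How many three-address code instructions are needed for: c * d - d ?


Expression: c * d - d
Generating three-address code (respecting * over +/- precedence):
  Instruction 1: t1 = c * d
  Instruction 2: t2 = t1 - d
Total instructions: 2

2


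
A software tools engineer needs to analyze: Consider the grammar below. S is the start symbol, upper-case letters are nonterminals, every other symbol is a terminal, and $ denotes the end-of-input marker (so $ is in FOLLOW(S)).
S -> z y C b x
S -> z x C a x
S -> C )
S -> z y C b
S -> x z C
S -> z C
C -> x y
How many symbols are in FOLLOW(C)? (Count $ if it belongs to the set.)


S is the start symbol and does not occur in any rule body, so FOLLOW(S) = {$}.
Examining every occurrence of C in a rule body:
  S -> z y C b x : C is followed by terminal 'b' -> add 'b'
  S -> z x C a x : C is followed by terminal 'a' -> add 'a'
  S -> C ) : C is followed by terminal ')' -> add ')'
  S -> z y C b : C is followed by terminal 'b' -> add 'b' (already in the set)
  S -> x z C : C is at the right end -> add FOLLOW(S) = {$}
  S -> z C : C is at the right end -> add FOLLOW(S) = {$} (already in the set)
  C -> x y : C does not occur in the body -> contributes nothing
FOLLOW(C) = {), a, b, $}
Count: 4

4


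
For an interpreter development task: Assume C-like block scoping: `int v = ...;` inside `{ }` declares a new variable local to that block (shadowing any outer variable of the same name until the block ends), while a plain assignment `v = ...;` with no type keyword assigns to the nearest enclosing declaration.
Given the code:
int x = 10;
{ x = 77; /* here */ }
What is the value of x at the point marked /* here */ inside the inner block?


Analyzing scoping rules:
Outer scope: declares x = 10
Inner block: 'x = 77;' has no type keyword, so it is an assignment to the outer x (no shadowing)
Inside the block, after the assignment -> 77
Result: 77

77


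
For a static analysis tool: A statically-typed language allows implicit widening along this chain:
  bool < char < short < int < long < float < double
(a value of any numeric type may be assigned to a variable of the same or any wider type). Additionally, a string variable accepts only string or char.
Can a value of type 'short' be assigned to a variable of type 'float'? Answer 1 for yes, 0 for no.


Target variable type: float
Source value type: short
Numeric ranks: short=2, float=5
Widening allowed iff rank(source) <= rank(target): 2 <= 5? Yes
Result: 1

1


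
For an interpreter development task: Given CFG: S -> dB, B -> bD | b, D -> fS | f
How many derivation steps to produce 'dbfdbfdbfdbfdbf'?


Grammar: S -> dB, B -> bD | b, D -> fS | f
Deriving 'dbfdbfdbfdbfdbf':
Step 1: S -> dB => dB
Step 2: B -> bD => dbD
Step 3: D -> fS => dbfS
Step 4: S -> dB => dbfdB
Step 5: B -> bD => dbfdbD
Step 6: D -> fS => dbfdbfS
Step 7: S -> dB => dbfdbfdB
Step 8: B -> bD => dbfdbfdbD
Step 9: D -> fS => dbfdbfdbfS
Step 10: S -> dB => dbfdbfdbfdB
Step 11: B -> bD => dbfdbfdbfdbD
Step 12: D -> fS => dbfdbfdbfdbfS
Step 13: S -> dB => dbfdbfdbfdbfdB
Step 14: B -> bD => dbfdbfdbfdbfdbD
Step 15: D -> f => dbfdbfdbfdbfdbf
Total derivation steps: 15

15
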